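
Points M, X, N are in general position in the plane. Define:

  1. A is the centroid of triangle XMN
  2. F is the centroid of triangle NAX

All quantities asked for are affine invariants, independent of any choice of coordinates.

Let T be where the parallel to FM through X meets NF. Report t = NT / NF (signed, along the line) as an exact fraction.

t = 2

Choose coordinates M = (0, 0), X = (1, 0), N = (0, 1).
1. A is the centroid of triangle XMN ⇒ A = (1/3, 1/3)
2. F is the centroid of triangle NAX ⇒ F = (4/9, 4/9)
through X parallel to FM: direction (-4/9, -4/9); meets NF at T = (8/9, -1/9)
T = N + t·(F−N) with t = 2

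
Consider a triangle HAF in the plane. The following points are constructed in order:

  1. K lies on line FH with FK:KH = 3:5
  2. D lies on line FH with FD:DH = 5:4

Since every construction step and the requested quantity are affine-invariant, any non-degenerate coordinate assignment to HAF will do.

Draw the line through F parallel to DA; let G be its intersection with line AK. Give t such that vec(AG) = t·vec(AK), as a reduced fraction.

t = 40/13

Choose coordinates H = (0, 0), A = (1, 0), F = (0, 1).
1. K lies on line FH with FK:KH = 3:5 ⇒ K = (0, 5/8)
2. D lies on line FH with FD:DH = 5:4 ⇒ D = (0, 4/9)
through F parallel to DA: direction (1, -4/9); meets AK at G = (-27/13, 25/13)
G = A + t·(K−A) with t = 40/13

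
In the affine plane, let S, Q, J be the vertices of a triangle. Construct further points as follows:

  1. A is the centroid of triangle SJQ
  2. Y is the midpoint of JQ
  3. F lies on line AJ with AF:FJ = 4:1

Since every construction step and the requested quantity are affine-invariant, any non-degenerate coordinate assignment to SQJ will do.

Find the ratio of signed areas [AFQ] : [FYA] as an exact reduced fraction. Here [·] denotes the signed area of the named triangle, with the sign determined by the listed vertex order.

Choose coordinates S = (0, 0), Q = (1, 0), J = (0, 1).
1. A is the centroid of triangle SJQ ⇒ A = (1/3, 1/3)
2. Y is the midpoint of JQ ⇒ Y = (1/2, 1/2)
3. F lies on line AJ with AF:FJ = 4:1 ⇒ F = (1/15, 13/15)
2·[AFQ] = -4/15, 2·[FYA] = -2/15
[AFQ]:[FYA] = -4/15:-2/15 = 2

[AFQ]:[FYA] = 2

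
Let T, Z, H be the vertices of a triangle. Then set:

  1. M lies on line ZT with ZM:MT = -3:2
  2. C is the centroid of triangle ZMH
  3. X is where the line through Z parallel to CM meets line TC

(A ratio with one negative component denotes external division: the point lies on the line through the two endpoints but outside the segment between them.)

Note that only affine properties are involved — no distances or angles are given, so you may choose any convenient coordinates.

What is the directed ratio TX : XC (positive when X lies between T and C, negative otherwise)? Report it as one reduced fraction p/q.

TX:XC = -1/3

Assign T = (0, 0), Z = (1, 0), H = (0, 1) — the answer is frame-independent, so this choice is without loss of generality.
1. M lies on line ZT with ZM:MT = -3:2 ⇒ M = (-2, 0)
2. C is the centroid of triangle ZMH ⇒ C = (-1/3, 1/3)
3. X is where the line through Z parallel to CM meets line TC ⇒ X = (1/6, -1/6)
X = T + t·(C−T) with t = -1/2, so TX:XC = t:(1−t) = -1/2:3/2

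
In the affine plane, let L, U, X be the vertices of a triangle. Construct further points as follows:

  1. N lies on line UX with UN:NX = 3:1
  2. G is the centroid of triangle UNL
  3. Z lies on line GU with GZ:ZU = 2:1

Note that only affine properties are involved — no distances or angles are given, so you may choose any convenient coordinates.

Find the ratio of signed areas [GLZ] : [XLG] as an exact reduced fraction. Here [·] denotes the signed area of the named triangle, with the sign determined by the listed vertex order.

Choose coordinates L = (0, 0), U = (1, 0), X = (0, 1).
1. N lies on line UX with UN:NX = 3:1 ⇒ N = (1/4, 3/4)
2. G is the centroid of triangle UNL ⇒ G = (5/12, 1/4)
3. Z lies on line GU with GZ:ZU = 2:1 ⇒ Z = (29/36, 1/12)
2·[GLZ] = 1/6, 2·[XLG] = 5/12
[GLZ]:[XLG] = 1/6:5/12 = 2/5

[GLZ]:[XLG] = 2/5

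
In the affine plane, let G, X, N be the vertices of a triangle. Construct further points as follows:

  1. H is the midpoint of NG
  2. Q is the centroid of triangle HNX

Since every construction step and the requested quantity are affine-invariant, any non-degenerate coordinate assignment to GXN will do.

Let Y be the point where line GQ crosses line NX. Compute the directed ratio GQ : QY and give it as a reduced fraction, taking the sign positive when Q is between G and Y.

Set G = (0, 0), X = (1, 0), N = (0, 1); any affine frame gives the same invariant.
1. H is the midpoint of NG ⇒ H = (0, 1/2)
2. Q is the centroid of triangle HNX ⇒ Q = (1/3, 1/2)
line GQ meets NX at Y = (2/5, 3/5)
Q = G + t·(Y−G) with t = 5/6, so GQ:QY = 5/6:1/6

GQ:QY = 5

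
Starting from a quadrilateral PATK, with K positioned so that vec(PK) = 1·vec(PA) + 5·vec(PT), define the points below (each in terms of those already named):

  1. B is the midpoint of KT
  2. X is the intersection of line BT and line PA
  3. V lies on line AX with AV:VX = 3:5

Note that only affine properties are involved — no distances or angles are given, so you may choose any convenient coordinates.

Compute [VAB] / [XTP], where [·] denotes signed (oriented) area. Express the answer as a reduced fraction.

Set P = (0, 0), A = (1, 0), T = (0, 1), K = (1, 5); any affine frame gives the same invariant.
1. B is the midpoint of KT ⇒ B = (1/2, 3)
2. X is the intersection of line BT and line PA ⇒ X = (-1/4, 0)
3. V lies on line AX with AV:VX = 3:5 ⇒ V = (17/32, 0)
2·[VAB] = 45/32, 2·[XTP] = -1/4
[VAB]:[XTP] = 45/32:-1/4 = -45/8

[VAB]:[XTP] = -45/8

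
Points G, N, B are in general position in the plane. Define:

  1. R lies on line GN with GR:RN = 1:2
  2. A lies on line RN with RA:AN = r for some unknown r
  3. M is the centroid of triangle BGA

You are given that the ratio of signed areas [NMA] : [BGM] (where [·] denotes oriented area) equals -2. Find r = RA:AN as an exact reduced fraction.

Assign G = (0, 0), N = (1, 0), B = (0, 1) — the answer is frame-independent, so this choice is without loss of generality.
1. R lies on line GN with GR:RN = 1:2 ⇒ R = (1/3, 0)
2. With RA:AN = r, write λ = r/(r+1) so A = R + λ·(N−R); A is affine-linear in λ
3. M is the centroid of triangle BGA ⇒ M is an affine combination of earlier points and hence also affine-linear in λ
Every point depending on A is an affine combination of A and λ-independent points, so each such coordinate is linear in λ; the λ² term in each signed area is a multiple of (N−R)×(N−R) = 0, so 2·[NMA] and 2·[BGM] are each linear in λ. Evaluating at λ=0 and λ=1:
  2·[NMA] = -2/9·λ + 2/9,   2·[BGM] = 2/9·λ + 1/9
So [NMA]:[BGM] = (-2/9·λ + 2/9) / (2/9·λ + 1/9). Setting this equal to -2:
  -2/9·λ + 2/9 = -2·(2/9·λ + 1/9)  ⇒  λ = -2
Then r = λ/(1−λ) = (-2)/(3) = -2/3. Check: with r = -2/3, A = (-1, 0) and [NMA]:[BGM] = -2 as required.

r = -2/3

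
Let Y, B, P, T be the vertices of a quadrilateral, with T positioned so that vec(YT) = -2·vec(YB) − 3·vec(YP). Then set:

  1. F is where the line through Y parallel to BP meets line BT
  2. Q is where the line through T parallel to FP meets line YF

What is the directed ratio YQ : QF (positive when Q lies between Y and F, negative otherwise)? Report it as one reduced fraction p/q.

Set Y = (0, 0), B = (1, 0), P = (0, 1), T = (-2, -3); any affine frame gives the same invariant.
1. F is where the line through Y parallel to BP meets line BT ⇒ F = (1/2, -1/2)
2. Q is where the line through T parallel to FP meets line YF ⇒ Q = (-9/2, 9/2)
Q = Y + t·(F−Y) with t = -9, so YQ:QF = t:(1−t) = -9:10

YQ:QF = -9/10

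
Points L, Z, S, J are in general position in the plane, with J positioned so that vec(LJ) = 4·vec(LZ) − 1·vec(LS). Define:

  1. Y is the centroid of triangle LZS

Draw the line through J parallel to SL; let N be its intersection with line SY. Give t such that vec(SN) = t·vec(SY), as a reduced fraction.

t = 12

Set L = (0, 0), Z = (1, 0), S = (0, 1), J = (4, -1); any affine frame gives the same invariant.
1. Y is the centroid of triangle LZS ⇒ Y = (1/3, 1/3)
through J parallel to SL: direction (0, -1); meets SY at N = (4, -7)
N = S + t·(Y−S) with t = 12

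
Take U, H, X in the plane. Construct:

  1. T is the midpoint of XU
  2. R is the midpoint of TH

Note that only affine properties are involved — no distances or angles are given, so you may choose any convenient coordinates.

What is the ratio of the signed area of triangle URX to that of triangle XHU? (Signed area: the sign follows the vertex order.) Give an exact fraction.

[URX]:[XHU] = -1/2

Choose coordinates U = (0, 0), H = (1, 0), X = (0, 1).
1. T is the midpoint of XU ⇒ T = (0, 1/2)
2. R is the midpoint of TH ⇒ R = (1/2, 1/4)
2·[URX] = 1/2, 2·[XHU] = -1
[URX]:[XHU] = 1/2:-1 = -1/2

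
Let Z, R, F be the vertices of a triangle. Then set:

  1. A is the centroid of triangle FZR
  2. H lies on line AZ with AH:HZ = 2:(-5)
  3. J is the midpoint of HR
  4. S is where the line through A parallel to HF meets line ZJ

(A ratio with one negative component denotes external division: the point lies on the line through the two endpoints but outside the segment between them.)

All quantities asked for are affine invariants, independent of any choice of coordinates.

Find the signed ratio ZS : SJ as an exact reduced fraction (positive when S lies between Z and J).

Set Z = (0, 0), R = (1, 0), F = (0, 1); any affine frame gives the same invariant.
1. A is the centroid of triangle FZR ⇒ A = (1/3, 1/3)
2. H lies on line AZ with AH:HZ = 2:(-5) ⇒ H = (5/9, 5/9)
3. J is the midpoint of HR ⇒ J = (7/9, 5/18)
4. S is where the line through A parallel to HF meets line ZJ ⇒ S = (14/27, 5/27)
S = Z + t·(J−Z) with t = 2/3, so ZS:SJ = t:(1−t) = 2/3:1/3

ZS:SJ = 2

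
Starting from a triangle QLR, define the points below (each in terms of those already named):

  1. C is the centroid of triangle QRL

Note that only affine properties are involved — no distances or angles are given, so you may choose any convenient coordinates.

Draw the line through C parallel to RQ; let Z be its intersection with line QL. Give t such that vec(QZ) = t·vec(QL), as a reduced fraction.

t = 1/3

Assign Q = (0, 0), L = (1, 0), R = (0, 1) — the answer is frame-independent, so this choice is without loss of generality.
1. C is the centroid of triangle QRL ⇒ C = (1/3, 1/3)
through C parallel to RQ: direction (0, -1); meets QL at Z = (1/3, 0)
Z = Q + t·(L−Q) with t = 1/3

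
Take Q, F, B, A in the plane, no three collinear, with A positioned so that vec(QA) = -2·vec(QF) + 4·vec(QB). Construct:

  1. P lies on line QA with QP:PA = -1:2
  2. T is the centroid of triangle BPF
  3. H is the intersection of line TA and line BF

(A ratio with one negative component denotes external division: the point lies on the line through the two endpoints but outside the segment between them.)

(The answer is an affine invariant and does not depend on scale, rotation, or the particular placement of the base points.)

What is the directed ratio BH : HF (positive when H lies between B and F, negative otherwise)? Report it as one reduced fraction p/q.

BH:HF = -1/3

Work in coordinates with Q = (0, 0), F = (1, 0), B = (0, 1), A = (-2, 4).
1. P lies on line QA with QP:PA = -1:2 ⇒ P = (2, -4)
2. T is the centroid of triangle BPF ⇒ T = (1, -1)
3. H is the intersection of line TA and line BF ⇒ H = (-1/2, 3/2)
H = B + t·(F−B) with t = -1/2, so BH:HF = t:(1−t) = -1/2:3/2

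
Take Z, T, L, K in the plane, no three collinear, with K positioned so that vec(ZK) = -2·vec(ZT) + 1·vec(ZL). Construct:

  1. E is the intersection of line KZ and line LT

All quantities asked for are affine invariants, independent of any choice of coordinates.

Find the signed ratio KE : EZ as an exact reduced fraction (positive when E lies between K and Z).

KE:EZ = -2

Choose coordinates Z = (0, 0), T = (1, 0), L = (0, 1), K = (-2, 1).
1. E is the intersection of line KZ and line LT ⇒ E = (2, -1)
E = K + t·(Z−K) with t = 2, so KE:EZ = t:(1−t) = 2:-1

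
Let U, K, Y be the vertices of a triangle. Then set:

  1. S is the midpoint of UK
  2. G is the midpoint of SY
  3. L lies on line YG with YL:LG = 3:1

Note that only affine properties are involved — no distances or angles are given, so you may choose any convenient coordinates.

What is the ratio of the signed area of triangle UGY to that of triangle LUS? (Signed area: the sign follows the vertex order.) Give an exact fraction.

[UGY]:[LUS] = 4/5

Choose coordinates U = (0, 0), K = (1, 0), Y = (0, 1).
1. S is the midpoint of UK ⇒ S = (1/2, 0)
2. G is the midpoint of SY ⇒ G = (1/4, 1/2)
3. L lies on line YG with YL:LG = 3:1 ⇒ L = (3/16, 5/8)
2·[UGY] = 1/4, 2·[LUS] = 5/16
[UGY]:[LUS] = 1/4:5/16 = 4/5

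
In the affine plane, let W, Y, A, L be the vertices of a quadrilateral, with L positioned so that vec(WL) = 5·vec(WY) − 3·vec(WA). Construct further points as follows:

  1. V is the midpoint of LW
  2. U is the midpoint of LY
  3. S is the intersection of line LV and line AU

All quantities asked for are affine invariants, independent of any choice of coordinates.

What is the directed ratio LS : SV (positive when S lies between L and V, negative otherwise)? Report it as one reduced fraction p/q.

Set W = (0, 0), Y = (1, 0), A = (0, 1), L = (5, -3); any affine frame gives the same invariant.
1. V is the midpoint of LW ⇒ V = (5/2, -3/2)
2. U is the midpoint of LY ⇒ U = (3, -3/2)
3. S is the intersection of line LV and line AU ⇒ S = (30/7, -18/7)
S = L + t·(V−L) with t = 2/7, so LS:SV = t:(1−t) = 2/7:5/7

LS:SV = 2/5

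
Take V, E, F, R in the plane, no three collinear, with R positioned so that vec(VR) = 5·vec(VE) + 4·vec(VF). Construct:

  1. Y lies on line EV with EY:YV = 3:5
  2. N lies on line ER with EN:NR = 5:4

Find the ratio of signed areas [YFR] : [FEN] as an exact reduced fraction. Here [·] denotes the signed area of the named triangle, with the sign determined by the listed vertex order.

[YFR]:[FEN] = -99/64

Work in coordinates with V = (0, 0), E = (1, 0), F = (0, 1), R = (5, 4).
1. Y lies on line EV with EY:YV = 3:5 ⇒ Y = (5/8, 0)
2. N lies on line ER with EN:NR = 5:4 ⇒ N = (29/9, 20/9)
2·[YFR] = -55/8, 2·[FEN] = 40/9
[YFR]:[FEN] = -55/8:40/9 = -99/64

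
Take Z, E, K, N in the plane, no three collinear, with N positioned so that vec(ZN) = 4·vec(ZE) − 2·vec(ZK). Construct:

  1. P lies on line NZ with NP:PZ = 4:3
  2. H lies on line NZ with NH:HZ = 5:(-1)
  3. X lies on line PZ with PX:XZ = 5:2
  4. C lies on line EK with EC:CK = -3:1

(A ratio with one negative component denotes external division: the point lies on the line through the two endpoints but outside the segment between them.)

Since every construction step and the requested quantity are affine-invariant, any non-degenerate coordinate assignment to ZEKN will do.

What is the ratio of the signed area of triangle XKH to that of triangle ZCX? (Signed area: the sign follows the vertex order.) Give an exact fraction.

[XKH]:[ZCX] = -73/30

Work in coordinates with Z = (0, 0), E = (1, 0), K = (0, 1), N = (4, -2).
1. P lies on line NZ with NP:PZ = 4:3 ⇒ P = (12/7, -6/7)
2. H lies on line NZ with NH:HZ = 5:(-1) ⇒ H = (-1, 1/2)
3. X lies on line PZ with PX:XZ = 5:2 ⇒ X = (24/49, -12/49)
4. C lies on line EK with EC:CK = -3:1 ⇒ C = (-1/2, 3/2)
2·[XKH] = 73/49, 2·[ZCX] = -30/49
[XKH]:[ZCX] = 73/49:-30/49 = -73/30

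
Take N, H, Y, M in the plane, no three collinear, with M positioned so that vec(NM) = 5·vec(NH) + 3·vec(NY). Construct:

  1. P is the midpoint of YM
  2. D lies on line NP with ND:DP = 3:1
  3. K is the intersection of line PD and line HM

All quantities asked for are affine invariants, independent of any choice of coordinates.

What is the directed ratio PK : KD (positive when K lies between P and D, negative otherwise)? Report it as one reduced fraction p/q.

Assign N = (0, 0), H = (1, 0), Y = (0, 1), M = (5, 3) — the answer is frame-independent, so this choice is without loss of generality.
1. P is the midpoint of YM ⇒ P = (5/2, 2)
2. D lies on line NP with ND:DP = 3:1 ⇒ D = (15/8, 3/2)
3. K is the intersection of line PD and line HM ⇒ K = (-15, -12)
K = P + t·(D−P) with t = 28, so PK:KD = t:(1−t) = 28:-27

PK:KD = -28/27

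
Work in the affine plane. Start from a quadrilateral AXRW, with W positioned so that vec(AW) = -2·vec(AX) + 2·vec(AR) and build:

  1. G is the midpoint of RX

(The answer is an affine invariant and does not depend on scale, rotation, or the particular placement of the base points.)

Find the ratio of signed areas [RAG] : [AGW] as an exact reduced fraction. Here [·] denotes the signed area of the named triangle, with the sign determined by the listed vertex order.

[RAG]:[AGW] = 1/4

Set A = (0, 0), X = (1, 0), R = (0, 1), W = (-2, 2); any affine frame gives the same invariant.
1. G is the midpoint of RX ⇒ G = (1/2, 1/2)
2·[RAG] = 1/2, 2·[AGW] = 2
[RAG]:[AGW] = 1/2:2 = 1/4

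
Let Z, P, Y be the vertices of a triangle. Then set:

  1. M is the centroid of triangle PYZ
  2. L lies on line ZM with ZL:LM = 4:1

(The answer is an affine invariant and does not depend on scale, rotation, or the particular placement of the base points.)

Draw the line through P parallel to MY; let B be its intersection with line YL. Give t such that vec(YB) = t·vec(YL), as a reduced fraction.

t = -5

Choose coordinates Z = (0, 0), P = (1, 0), Y = (0, 1).
1. M is the centroid of triangle PYZ ⇒ M = (1/3, 1/3)
2. L lies on line ZM with ZL:LM = 4:1 ⇒ L = (4/15, 4/15)
through P parallel to MY: direction (-1/3, 2/3); meets YL at B = (-4/3, 14/3)
B = Y + t·(L−Y) with t = -5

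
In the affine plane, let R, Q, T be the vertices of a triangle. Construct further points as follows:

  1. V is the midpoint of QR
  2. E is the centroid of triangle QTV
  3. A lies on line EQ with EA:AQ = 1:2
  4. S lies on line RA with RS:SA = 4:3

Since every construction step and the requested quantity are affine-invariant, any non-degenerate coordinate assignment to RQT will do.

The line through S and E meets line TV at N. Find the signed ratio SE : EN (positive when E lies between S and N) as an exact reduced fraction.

Work in coordinates with R = (0, 0), Q = (1, 0), T = (0, 1).
1. V is the midpoint of QR ⇒ V = (1/2, 0)
2. E is the centroid of triangle QTV ⇒ E = (1/2, 1/3)
3. A lies on line EQ with EA:AQ = 1:2 ⇒ A = (2/3, 2/9)
4. S lies on line RA with RS:SA = 4:3 ⇒ S = (8/21, 8/63)
line SE meets TV at N = (23/56, 5/28)
E = S + t·(N−S) with t = 4, so SE:EN = 4:-3

SE:EN = -4/3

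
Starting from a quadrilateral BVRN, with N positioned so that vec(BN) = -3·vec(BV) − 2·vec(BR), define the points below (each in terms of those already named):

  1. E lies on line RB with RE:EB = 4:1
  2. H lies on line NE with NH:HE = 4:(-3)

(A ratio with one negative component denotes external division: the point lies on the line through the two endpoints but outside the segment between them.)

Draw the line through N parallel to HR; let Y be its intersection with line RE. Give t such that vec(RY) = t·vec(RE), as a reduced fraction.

Assign B = (0, 0), V = (1, 0), R = (0, 1), N = (-3, -2) — the answer is frame-independent, so this choice is without loss of generality.
1. E lies on line RB with RE:EB = 4:1 ⇒ E = (0, 1/5)
2. H lies on line NE with NH:HE = 4:(-3) ⇒ H = (9, 34/5)
through N parallel to HR: direction (-9, -29/5); meets RE at Y = (0, -1/15)
Y = R + t·(E−R) with t = 4/3

t = 4/3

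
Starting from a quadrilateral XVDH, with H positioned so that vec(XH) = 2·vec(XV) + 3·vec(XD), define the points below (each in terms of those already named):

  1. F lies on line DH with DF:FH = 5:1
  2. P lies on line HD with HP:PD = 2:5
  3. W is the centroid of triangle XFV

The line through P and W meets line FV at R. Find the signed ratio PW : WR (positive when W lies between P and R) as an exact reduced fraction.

PW:WR = -13/28

Assign X = (0, 0), V = (1, 0), D = (0, 1), H = (2, 3) — the answer is frame-independent, so this choice is without loss of generality.
1. F lies on line DH with DF:FH = 5:1 ⇒ F = (5/3, 8/3)
2. P lies on line HD with HP:PD = 2:5 ⇒ P = (10/7, 17/7)
3. W is the centroid of triangle XFV ⇒ W = (8/9, 8/9)
line PW meets FV at R = (80/39, 164/39)
W = P + t·(R−P) with t = -13/15, so PW:WR = -13/15:28/15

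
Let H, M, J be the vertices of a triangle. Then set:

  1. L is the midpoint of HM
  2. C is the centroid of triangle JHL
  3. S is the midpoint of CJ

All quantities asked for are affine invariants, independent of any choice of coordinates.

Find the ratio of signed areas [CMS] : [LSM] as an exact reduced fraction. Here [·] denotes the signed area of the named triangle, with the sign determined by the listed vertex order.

[CMS]:[LSM] = -3/4

Choose coordinates H = (0, 0), M = (1, 0), J = (0, 1).
1. L is the midpoint of HM ⇒ L = (1/2, 0)
2. C is the centroid of triangle JHL ⇒ C = (1/6, 1/3)
3. S is the midpoint of CJ ⇒ S = (1/12, 2/3)
2·[CMS] = 1/4, 2·[LSM] = -1/3
[CMS]:[LSM] = 1/4:-1/3 = -3/4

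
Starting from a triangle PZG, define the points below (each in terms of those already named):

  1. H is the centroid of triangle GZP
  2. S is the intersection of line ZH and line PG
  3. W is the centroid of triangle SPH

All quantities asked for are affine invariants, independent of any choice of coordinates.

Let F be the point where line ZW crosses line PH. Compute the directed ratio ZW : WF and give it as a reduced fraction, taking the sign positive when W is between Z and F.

Assign P = (0, 0), Z = (1, 0), G = (0, 1) — the answer is frame-independent, so this choice is without loss of generality.
1. H is the centroid of triangle GZP ⇒ H = (1/3, 1/3)
2. S is the intersection of line ZH and line PG ⇒ S = (0, 1/2)
3. W is the centroid of triangle SPH ⇒ W = (1/9, 5/18)
line ZW meets PH at F = (5/21, 5/21)
W = Z + t·(F−Z) with t = 7/6, so ZW:WF = 7/6:-1/6

ZW:WF = -7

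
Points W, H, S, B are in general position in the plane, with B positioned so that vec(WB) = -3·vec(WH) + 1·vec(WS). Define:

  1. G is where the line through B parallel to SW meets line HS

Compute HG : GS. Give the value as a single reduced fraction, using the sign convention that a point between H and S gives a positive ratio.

HG:GS = -4/3

Choose coordinates W = (0, 0), H = (1, 0), S = (0, 1), B = (-3, 1).
1. G is where the line through B parallel to SW meets line HS ⇒ G = (-3, 4)
G = H + t·(S−H) with t = 4, so HG:GS = t:(1−t) = 4:-3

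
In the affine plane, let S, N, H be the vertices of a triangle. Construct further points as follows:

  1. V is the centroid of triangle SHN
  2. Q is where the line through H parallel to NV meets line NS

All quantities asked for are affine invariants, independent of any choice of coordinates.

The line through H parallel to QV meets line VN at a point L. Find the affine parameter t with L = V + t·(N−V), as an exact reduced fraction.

t = -3

Choose coordinates S = (0, 0), N = (1, 0), H = (0, 1).
1. V is the centroid of triangle SHN ⇒ V = (1/3, 1/3)
2. Q is where the line through H parallel to NV meets line NS ⇒ Q = (2, 0)
through H parallel to QV: direction (-5/3, 1/3); meets VN at L = (-5/3, 4/3)
L = V + t·(N−V) with t = -3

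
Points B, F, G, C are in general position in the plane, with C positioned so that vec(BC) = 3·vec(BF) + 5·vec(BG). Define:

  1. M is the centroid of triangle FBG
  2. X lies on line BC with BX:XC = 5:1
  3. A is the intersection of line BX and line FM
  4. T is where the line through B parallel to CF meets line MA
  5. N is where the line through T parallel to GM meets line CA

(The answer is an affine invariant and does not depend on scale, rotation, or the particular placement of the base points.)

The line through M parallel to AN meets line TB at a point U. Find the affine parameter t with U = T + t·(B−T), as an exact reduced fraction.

Set B = (0, 0), F = (1, 0), G = (0, 1), C = (3, 5); any affine frame gives the same invariant.
1. M is the centroid of triangle FBG ⇒ M = (1/3, 1/3)
2. X lies on line BC with BX:XC = 5:1 ⇒ X = (5/2, 25/6)
3. A is the intersection of line BX and line FM ⇒ A = (3/13, 5/13)
4. T is where the line through B parallel to CF meets line MA ⇒ T = (1/6, 5/12)
5. N is where the line through T parallel to GM meets line CA ⇒ N = (9/44, 15/44)
through M parallel to AN: direction (-15/572, -25/572); meets TB at U = (-4/15, -2/3)
U = T + t·(B−T) with t = 13/5

t = 13/5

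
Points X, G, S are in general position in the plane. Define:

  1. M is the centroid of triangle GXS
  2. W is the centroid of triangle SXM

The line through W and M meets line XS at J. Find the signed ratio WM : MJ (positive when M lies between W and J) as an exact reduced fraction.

WM:MJ = -2/3

Set X = (0, 0), G = (1, 0), S = (0, 1); any affine frame gives the same invariant.
1. M is the centroid of triangle GXS ⇒ M = (1/3, 1/3)
2. W is the centroid of triangle SXM ⇒ W = (1/9, 4/9)
line WM meets XS at J = (0, 1/2)
M = W + t·(J−W) with t = -2, so WM:MJ = -2:3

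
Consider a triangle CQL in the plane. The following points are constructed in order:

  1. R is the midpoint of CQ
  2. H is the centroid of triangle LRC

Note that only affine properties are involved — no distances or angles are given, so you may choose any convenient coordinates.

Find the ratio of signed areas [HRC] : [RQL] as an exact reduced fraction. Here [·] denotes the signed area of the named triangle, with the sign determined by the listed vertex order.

Work in coordinates with C = (0, 0), Q = (1, 0), L = (0, 1).
1. R is the midpoint of CQ ⇒ R = (1/2, 0)
2. H is the centroid of triangle LRC ⇒ H = (1/6, 1/3)
2·[HRC] = -1/6, 2·[RQL] = 1/2
[HRC]:[RQL] = -1/6:1/2 = -1/3

[HRC]:[RQL] = -1/3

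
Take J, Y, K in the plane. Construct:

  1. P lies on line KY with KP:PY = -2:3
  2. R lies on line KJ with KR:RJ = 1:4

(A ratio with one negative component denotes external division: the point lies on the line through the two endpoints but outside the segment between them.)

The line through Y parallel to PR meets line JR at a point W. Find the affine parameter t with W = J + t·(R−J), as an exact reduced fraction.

t = 11/8

Choose coordinates J = (0, 0), Y = (1, 0), K = (0, 1).
1. P lies on line KY with KP:PY = -2:3 ⇒ P = (-2, 3)
2. R lies on line KJ with KR:RJ = 1:4 ⇒ R = (0, 4/5)
through Y parallel to PR: direction (2, -11/5); meets JR at W = (0, 11/10)
W = J + t·(R−J) with t = 11/8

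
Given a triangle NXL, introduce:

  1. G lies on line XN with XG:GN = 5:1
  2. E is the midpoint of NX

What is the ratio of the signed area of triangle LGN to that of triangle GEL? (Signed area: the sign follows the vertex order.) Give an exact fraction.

[LGN]:[GEL] = -1/2

Set N = (0, 0), X = (1, 0), L = (0, 1); any affine frame gives the same invariant.
1. G lies on line XN with XG:GN = 5:1 ⇒ G = (1/6, 0)
2. E is the midpoint of NX ⇒ E = (1/2, 0)
2·[LGN] = -1/6, 2·[GEL] = 1/3
[LGN]:[GEL] = -1/6:1/3 = -1/2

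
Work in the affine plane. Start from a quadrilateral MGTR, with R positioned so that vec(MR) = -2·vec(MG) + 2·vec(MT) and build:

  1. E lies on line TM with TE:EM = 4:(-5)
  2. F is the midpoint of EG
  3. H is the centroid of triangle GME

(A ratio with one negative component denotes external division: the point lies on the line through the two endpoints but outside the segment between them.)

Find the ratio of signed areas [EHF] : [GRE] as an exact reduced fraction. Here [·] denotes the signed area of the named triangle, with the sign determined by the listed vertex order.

[EHF]:[GRE] = -5/78

Work in coordinates with M = (0, 0), G = (1, 0), T = (0, 1), R = (-2, 2).
1. E lies on line TM with TE:EM = 4:(-5) ⇒ E = (0, 5)
2. F is the midpoint of EG ⇒ F = (1/2, 5/2)
3. H is the centroid of triangle GME ⇒ H = (1/3, 5/3)
2·[EHF] = 5/6, 2·[GRE] = -13
[EHF]:[GRE] = 5/6:-13 = -5/78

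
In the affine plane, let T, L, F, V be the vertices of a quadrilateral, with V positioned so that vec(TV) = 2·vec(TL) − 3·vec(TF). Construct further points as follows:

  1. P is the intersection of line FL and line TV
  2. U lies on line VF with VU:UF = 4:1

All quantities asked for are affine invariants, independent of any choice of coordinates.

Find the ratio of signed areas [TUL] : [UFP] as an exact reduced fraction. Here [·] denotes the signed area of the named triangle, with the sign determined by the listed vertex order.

Assign T = (0, 0), L = (1, 0), F = (0, 1), V = (2, -3) — the answer is frame-independent, so this choice is without loss of generality.
1. P is the intersection of line FL and line TV ⇒ P = (-2, 3)
2. U lies on line VF with VU:UF = 4:1 ⇒ U = (2/5, 1/5)
2·[TUL] = -1/5, 2·[UFP] = 4/5
[TUL]:[UFP] = -1/5:4/5 = -1/4

[TUL]:[UFP] = -1/4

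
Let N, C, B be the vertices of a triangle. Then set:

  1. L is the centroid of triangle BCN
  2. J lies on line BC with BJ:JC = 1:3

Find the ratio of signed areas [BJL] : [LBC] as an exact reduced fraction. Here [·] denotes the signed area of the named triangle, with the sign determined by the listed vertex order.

[BJL]:[LBC] = 1/4

Assign N = (0, 0), C = (1, 0), B = (0, 1) — the answer is frame-independent, so this choice is without loss of generality.
1. L is the centroid of triangle BCN ⇒ L = (1/3, 1/3)
2. J lies on line BC with BJ:JC = 1:3 ⇒ J = (1/4, 3/4)
2·[BJL] = -1/12, 2·[LBC] = -1/3
[BJL]:[LBC] = -1/12:-1/3 = 1/4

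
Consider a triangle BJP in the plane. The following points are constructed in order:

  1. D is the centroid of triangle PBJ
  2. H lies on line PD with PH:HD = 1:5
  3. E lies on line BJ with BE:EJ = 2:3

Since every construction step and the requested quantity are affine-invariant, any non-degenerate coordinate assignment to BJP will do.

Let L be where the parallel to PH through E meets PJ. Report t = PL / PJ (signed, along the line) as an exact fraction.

t = -1/5

Work in coordinates with B = (0, 0), J = (1, 0), P = (0, 1).
1. D is the centroid of triangle PBJ ⇒ D = (1/3, 1/3)
2. H lies on line PD with PH:HD = 1:5 ⇒ H = (1/18, 8/9)
3. E lies on line BJ with BE:EJ = 2:3 ⇒ E = (2/5, 0)
through E parallel to PH: direction (1/18, -1/9); meets PJ at L = (-1/5, 6/5)
L = P + t·(J−P) with t = -1/5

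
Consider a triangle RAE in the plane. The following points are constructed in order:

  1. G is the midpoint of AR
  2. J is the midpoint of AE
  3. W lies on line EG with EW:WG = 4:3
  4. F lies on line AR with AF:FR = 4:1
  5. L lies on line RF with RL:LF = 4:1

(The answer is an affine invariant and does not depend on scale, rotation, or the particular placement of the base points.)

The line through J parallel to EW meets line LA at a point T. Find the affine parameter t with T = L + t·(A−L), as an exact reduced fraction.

Work in coordinates with R = (0, 0), A = (1, 0), E = (0, 1).
1. G is the midpoint of AR ⇒ G = (1/2, 0)
2. J is the midpoint of AE ⇒ J = (1/2, 1/2)
3. W lies on line EG with EW:WG = 4:3 ⇒ W = (2/7, 3/7)
4. F lies on line AR with AF:FR = 4:1 ⇒ F = (1/5, 0)
5. L lies on line RF with RL:LF = 4:1 ⇒ L = (4/25, 0)
through J parallel to EW: direction (2/7, -4/7); meets LA at T = (3/4, 0)
T = L + t·(A−L) with t = 59/84

t = 59/84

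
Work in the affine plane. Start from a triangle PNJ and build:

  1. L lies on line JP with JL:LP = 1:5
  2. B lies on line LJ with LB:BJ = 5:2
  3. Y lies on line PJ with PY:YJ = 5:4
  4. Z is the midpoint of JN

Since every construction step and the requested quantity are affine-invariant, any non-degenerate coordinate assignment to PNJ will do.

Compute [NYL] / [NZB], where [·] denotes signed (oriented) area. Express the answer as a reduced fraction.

Work in coordinates with P = (0, 0), N = (1, 0), J = (0, 1).
1. L lies on line JP with JL:LP = 1:5 ⇒ L = (0, 5/6)
2. B lies on line LJ with LB:BJ = 5:2 ⇒ B = (0, 20/21)
3. Y lies on line PJ with PY:YJ = 5:4 ⇒ Y = (0, 5/9)
4. Z is the midpoint of JN ⇒ Z = (1/2, 1/2)
2·[NYL] = -5/18, 2·[NZB] = 1/42
[NYL]:[NZB] = -5/18:1/42 = -35/3

[NYL]:[NZB] = -35/3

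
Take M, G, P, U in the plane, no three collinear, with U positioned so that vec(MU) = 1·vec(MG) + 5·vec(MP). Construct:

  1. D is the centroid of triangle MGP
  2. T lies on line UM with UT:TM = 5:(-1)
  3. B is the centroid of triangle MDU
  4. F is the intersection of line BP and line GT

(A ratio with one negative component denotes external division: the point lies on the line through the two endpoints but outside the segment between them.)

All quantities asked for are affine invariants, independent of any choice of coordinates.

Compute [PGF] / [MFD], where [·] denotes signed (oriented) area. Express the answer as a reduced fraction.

[PGF]:[MFD] = -22

Set M = (0, 0), G = (1, 0), P = (0, 1), U = (1, 5); any affine frame gives the same invariant.
1. D is the centroid of triangle MGP ⇒ D = (1/3, 1/3)
2. T lies on line UM with UT:TM = 5:(-1) ⇒ T = (-1/4, -5/4)
3. B is the centroid of triangle MDU ⇒ B = (4/9, 16/9)
4. F is the intersection of line BP and line GT ⇒ F = (-8/3, -11/3)
2·[PGF] = -22/3, 2·[MFD] = 1/3
[PGF]:[MFD] = -22/3:1/3 = -22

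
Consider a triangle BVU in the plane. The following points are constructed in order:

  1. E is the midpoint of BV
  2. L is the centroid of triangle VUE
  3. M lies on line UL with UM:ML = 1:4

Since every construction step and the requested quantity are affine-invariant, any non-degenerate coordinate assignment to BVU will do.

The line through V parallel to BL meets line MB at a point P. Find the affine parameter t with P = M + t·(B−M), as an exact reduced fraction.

t = 11/6

Assign B = (0, 0), V = (1, 0), U = (0, 1) — the answer is frame-independent, so this choice is without loss of generality.
1. E is the midpoint of BV ⇒ E = (1/2, 0)
2. L is the centroid of triangle VUE ⇒ L = (1/2, 1/3)
3. M lies on line UL with UM:ML = 1:4 ⇒ M = (1/10, 13/15)
through V parallel to BL: direction (1/2, 1/3); meets MB at P = (-1/12, -13/18)
P = M + t·(B−M) with t = 11/6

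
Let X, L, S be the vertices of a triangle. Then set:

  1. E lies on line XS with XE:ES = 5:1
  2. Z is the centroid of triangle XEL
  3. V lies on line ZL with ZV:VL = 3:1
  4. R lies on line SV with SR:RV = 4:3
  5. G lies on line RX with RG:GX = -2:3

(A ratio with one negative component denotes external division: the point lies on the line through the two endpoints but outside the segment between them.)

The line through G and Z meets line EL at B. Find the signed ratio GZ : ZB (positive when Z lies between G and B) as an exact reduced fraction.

GZ:ZB = -257/35

Choose coordinates X = (0, 0), L = (1, 0), S = (0, 1).
1. E lies on line XS with XE:ES = 5:1 ⇒ E = (0, 5/6)
2. Z is the centroid of triangle XEL ⇒ Z = (1/3, 5/18)
3. V lies on line ZL with ZV:VL = 3:1 ⇒ V = (5/6, 5/72)
4. R lies on line SV with SR:RV = 4:3 ⇒ R = (10/21, 59/126)
5. G lies on line RX with RG:GX = -2:3 ⇒ G = (10/7, 59/42)
line GZ meets EL at B = (124/257, 665/1542)
Z = G + t·(B−G) with t = 257/222, so GZ:ZB = 257/222:-35/222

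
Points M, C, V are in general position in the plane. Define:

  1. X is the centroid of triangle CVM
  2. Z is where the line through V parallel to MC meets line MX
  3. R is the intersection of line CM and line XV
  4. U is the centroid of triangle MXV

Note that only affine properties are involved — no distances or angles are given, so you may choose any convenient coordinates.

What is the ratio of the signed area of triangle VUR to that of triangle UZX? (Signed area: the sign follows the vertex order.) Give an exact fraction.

[VUR]:[UZX] = -3/4

Choose coordinates M = (0, 0), C = (1, 0), V = (0, 1).
1. X is the centroid of triangle CVM ⇒ X = (1/3, 1/3)
2. Z is where the line through V parallel to MC meets line MX ⇒ Z = (1, 1)
3. R is the intersection of line CM and line XV ⇒ R = (1/2, 0)
4. U is the centroid of triangle MXV ⇒ U = (1/9, 4/9)
2·[VUR] = 1/6, 2·[UZX] = -2/9
[VUR]:[UZX] = 1/6:-2/9 = -3/4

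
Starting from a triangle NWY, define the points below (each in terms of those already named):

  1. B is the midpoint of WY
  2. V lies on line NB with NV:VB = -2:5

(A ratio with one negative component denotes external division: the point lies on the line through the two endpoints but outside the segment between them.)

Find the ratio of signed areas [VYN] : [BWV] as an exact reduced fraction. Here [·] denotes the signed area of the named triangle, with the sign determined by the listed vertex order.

[VYN]:[BWV] = 2/5

Assign N = (0, 0), W = (1, 0), Y = (0, 1) — the answer is frame-independent, so this choice is without loss of generality.
1. B is the midpoint of WY ⇒ B = (1/2, 1/2)
2. V lies on line NB with NV:VB = -2:5 ⇒ V = (-1/3, -1/3)
2·[VYN] = -1/3, 2·[BWV] = -5/6
[VYN]:[BWV] = -1/3:-5/6 = 2/5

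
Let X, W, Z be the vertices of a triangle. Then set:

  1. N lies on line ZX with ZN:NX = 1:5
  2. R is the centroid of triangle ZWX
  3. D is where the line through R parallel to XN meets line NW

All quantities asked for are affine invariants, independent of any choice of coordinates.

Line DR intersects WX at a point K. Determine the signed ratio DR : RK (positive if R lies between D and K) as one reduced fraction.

DR:RK = 2/3

Work in coordinates with X = (0, 0), W = (1, 0), Z = (0, 1).
1. N lies on line ZX with ZN:NX = 1:5 ⇒ N = (0, 5/6)
2. R is the centroid of triangle ZWX ⇒ R = (1/3, 1/3)
3. D is where the line through R parallel to XN meets line NW ⇒ D = (1/3, 5/9)
line DR meets WX at K = (1/3, 0)
R = D + t·(K−D) with t = 2/5, so DR:RK = 2/5:3/5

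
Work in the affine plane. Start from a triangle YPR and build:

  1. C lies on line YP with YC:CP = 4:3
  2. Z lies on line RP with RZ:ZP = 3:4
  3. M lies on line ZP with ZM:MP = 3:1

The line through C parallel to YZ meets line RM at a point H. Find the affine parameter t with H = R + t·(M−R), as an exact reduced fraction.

t = 37/42

Choose coordinates Y = (0, 0), P = (1, 0), R = (0, 1).
1. C lies on line YP with YC:CP = 4:3 ⇒ C = (4/7, 0)
2. Z lies on line RP with RZ:ZP = 3:4 ⇒ Z = (3/7, 4/7)
3. M lies on line ZP with ZM:MP = 3:1 ⇒ M = (6/7, 1/7)
through C parallel to YZ: direction (3/7, 4/7); meets RM at H = (37/49, 12/49)
H = R + t·(M−R) with t = 37/42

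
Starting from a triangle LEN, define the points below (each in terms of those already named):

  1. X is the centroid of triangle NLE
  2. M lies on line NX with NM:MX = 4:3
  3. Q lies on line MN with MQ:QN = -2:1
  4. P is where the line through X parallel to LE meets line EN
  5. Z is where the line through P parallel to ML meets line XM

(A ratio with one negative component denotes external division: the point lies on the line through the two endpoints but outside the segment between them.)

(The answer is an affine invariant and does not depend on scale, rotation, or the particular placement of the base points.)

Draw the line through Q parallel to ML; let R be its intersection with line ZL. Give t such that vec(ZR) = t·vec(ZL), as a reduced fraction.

t = 23/11

Assign L = (0, 0), E = (1, 0), N = (0, 1) — the answer is frame-independent, so this choice is without loss of generality.
1. X is the centroid of triangle NLE ⇒ X = (1/3, 1/3)
2. M lies on line NX with NM:MX = 4:3 ⇒ M = (4/21, 13/21)
3. Q lies on line MN with MQ:QN = -2:1 ⇒ Q = (-4/21, 29/21)
4. P is where the line through X parallel to LE meets line EN ⇒ P = (2/3, 1/3)
5. Z is where the line through P parallel to ML meets line XM ⇒ Z = (34/63, -5/63)
through Q parallel to ML: direction (-4/21, -13/21); meets ZL at R = (-136/231, 20/231)
R = Z + t·(L−Z) with t = 23/11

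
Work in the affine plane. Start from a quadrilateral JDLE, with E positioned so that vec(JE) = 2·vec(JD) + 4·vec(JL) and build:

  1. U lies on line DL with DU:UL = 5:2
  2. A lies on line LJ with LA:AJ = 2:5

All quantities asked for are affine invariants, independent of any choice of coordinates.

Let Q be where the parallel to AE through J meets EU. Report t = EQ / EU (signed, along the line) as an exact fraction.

Work in coordinates with J = (0, 0), D = (1, 0), L = (0, 1), E = (2, 4).
1. U lies on line DL with DU:UL = 5:2 ⇒ U = (2/7, 5/7)
2. A lies on line LJ with LA:AJ = 2:5 ⇒ A = (0, 5/7)
through J parallel to AE: direction (2, 23/7); meets EU at Q = (-14/23, -1)
Q = E + t·(U−E) with t = 35/23

t = 35/23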